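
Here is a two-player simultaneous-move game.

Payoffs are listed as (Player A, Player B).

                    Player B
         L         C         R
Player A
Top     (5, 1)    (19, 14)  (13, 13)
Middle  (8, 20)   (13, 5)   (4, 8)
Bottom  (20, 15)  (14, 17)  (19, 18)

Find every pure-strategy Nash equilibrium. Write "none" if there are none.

(Top, L): Player A can switch to Middle (5 → 8). Not NE.
(Top, C): Player A gets 19, best alternative 14; Player B gets 14, best alternative 13. No profitable deviation — NE.
(Top, R): Player A can switch to Bottom (13 → 19). Not NE.
(Middle, L): Player A can switch to Bottom (8 → 20). Not NE.
(Middle, C): Player A can switch to Top (13 → 19). Not NE.
(Middle, R): Player A can switch to Top (4 → 13). Not NE.
(Bottom, L): Player B can switch to C (15 → 17). Not NE.
(Bottom, C): Player A can switch to Top (14 → 19). Not NE.
(Bottom, R): Player A gets 19, best alternative 13; Player B gets 18, best alternative 17. No profitable deviation — NE.

(Top, C); (Bottom, R)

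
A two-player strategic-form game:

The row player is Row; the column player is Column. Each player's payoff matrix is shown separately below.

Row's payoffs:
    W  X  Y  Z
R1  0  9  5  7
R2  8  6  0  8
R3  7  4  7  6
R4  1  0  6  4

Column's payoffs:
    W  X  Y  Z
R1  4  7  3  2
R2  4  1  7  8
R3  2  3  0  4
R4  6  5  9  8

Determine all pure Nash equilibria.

Row against W: payoffs 0, 8, 7, 1 → best response R2.
Row against X: payoffs 9, 6, 4, 0 → best response R1.
Row against Y: payoffs 5, 0, 7, 6 → best response R3.
Row against Z: payoffs 7, 8, 6, 4 → best response R2.
Column against R1: payoffs 4, 7, 3, 2 → best response X.
Column against R2: payoffs 4, 1, 7, 8 → best response Z.
Column against R3: payoffs 2, 3, 0, 4 → best response Z.
Column against R4: payoffs 6, 5, 9, 8 → best response Y.
Mutual best responses: (R1, X); (R2, Z).

(R1, X); (R2, Z)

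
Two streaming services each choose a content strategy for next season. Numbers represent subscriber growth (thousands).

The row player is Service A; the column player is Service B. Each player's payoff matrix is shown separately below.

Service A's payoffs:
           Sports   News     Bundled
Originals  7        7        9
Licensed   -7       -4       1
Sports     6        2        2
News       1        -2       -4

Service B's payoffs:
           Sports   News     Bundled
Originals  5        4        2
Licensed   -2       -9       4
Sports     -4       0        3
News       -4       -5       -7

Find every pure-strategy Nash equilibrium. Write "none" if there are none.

For each player, find the best response to each opponent profile; mutual best responses are the pure NE.
Service A against Sports: payoffs 7, -7, 6, 1 → best response Originals.
Service A against News: payoffs 7, -4, 2, -2 → best response Originals.
Service A against Bundled: payoffs 9, 1, 2, -4 → best response Originals.
Service B against Originals: payoffs 5, 4, 2 → best response Sports.
Service B against Licensed: payoffs -2, -9, 4 → best response Bundled.
Service B against Sports: payoffs -4, 0, 3 → best response Bundled.
Service B against News: payoffs -4, -5, -7 → best response Sports.
Mutual best responses: (Originals, Sports).

The unique pure-strategy Nash equilibrium is (Originals, Sports).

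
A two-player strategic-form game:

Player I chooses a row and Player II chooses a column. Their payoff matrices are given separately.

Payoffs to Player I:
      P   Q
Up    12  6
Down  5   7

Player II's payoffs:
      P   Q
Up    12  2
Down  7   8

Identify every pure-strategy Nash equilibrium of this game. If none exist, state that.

The pure Nash equilibria are (Up, P) and (Down, Q).

(Up, P): Player I gets 12, best alternative 5; Player II gets 12, best alternative 2. No profitable deviation — NE.
(Up, Q): Player I can switch to Down (6 → 7). Not NE.
(Down, P): Player I can switch to Up (5 → 12). Not NE.
(Down, Q): Player I gets 7, best alternative 6; Player II gets 8, best alternative 7. No profitable deviation — NE.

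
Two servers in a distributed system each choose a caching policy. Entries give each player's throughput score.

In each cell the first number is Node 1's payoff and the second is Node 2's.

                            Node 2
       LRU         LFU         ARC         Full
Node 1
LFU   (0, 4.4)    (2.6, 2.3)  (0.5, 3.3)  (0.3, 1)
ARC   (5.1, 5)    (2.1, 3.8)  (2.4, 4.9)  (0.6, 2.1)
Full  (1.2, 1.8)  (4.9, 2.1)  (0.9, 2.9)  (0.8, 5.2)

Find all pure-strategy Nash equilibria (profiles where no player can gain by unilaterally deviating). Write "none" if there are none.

Pure-strategy Nash equilibria: (ARC, LRU), (Full, Full)

Node 1 against LRU: payoffs 0, 5.1, 1.2 → best response ARC.
Node 1 against LFU: payoffs 2.6, 2.1, 4.9 → best response Full.
Node 1 against ARC: payoffs 0.5, 2.4, 0.9 → best response ARC.
Node 1 against Full: payoffs 0.3, 0.6, 0.8 → best response Full.
Node 2 against LFU: payoffs 4.4, 2.3, 3.3, 1 → best response LRU.
Node 2 against ARC: payoffs 5, 3.8, 4.9, 2.1 → best response LRU.
Node 2 against Full: payoffs 1.8, 2.1, 2.9, 5.2 → best response Full.
Mutual best responses: (ARC, LRU); (Full, Full).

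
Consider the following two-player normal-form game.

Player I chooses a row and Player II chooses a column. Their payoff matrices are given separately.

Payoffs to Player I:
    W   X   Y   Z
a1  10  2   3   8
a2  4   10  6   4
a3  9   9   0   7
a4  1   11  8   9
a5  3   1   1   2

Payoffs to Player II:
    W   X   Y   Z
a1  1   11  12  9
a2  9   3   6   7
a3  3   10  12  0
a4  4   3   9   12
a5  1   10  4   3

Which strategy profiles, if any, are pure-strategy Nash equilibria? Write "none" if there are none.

Pure NE: (a4, Z)

Mark each player's best response to every combination of opponents' strategies; a profile where every player is best-responding is a pure Nash equilibrium.
Player I against W: payoffs 10, 4, 9, 1, 3 → best response a1.
Player I against X: payoffs 2, 10, 9, 11, 1 → best response a4.
Player I against Y: payoffs 3, 6, 0, 8, 1 → best response a4.
Player I against Z: payoffs 8, 4, 7, 9, 2 → best response a4.
Player II against a1: payoffs 1, 11, 12, 9 → best response Y.
Player II against a2: payoffs 9, 3, 6, 7 → best response W.
Player II against a3: payoffs 3, 10, 12, 0 → best response Y.
Player II against a4: payoffs 4, 3, 9, 12 → best response Z.
Player II against a5: payoffs 1, 10, 4, 3 → best response X.
Mutual best responses: (a4, Z).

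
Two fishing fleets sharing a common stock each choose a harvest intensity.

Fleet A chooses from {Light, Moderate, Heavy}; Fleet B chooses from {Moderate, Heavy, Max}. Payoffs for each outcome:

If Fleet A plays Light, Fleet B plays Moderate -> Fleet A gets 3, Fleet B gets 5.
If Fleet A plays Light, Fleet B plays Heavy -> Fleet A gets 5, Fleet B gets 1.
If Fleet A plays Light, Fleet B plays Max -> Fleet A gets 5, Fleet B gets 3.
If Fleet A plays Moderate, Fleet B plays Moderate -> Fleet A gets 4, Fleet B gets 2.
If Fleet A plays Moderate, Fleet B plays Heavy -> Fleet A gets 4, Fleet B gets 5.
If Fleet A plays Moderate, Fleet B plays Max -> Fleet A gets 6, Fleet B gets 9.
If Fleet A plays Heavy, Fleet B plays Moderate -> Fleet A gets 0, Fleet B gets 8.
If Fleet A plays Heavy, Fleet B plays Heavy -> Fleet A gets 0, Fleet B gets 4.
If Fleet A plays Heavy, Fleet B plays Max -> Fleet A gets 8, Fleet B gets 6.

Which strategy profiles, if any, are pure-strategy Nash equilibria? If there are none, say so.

Fleet A against Moderate: payoffs 3, 4, 0 → best response Moderate.
Fleet A against Heavy: payoffs 5, 4, 0 → best response Light.
Fleet A against Max: payoffs 5, 6, 8 → best response Heavy.
Fleet B against Light: payoffs 5, 1, 3 → best response Moderate.
Fleet B against Moderate: payoffs 2, 5, 9 → best response Max.
Fleet B against Heavy: payoffs 8, 4, 6 → best response Moderate.
No profile is a mutual best response for all players.

none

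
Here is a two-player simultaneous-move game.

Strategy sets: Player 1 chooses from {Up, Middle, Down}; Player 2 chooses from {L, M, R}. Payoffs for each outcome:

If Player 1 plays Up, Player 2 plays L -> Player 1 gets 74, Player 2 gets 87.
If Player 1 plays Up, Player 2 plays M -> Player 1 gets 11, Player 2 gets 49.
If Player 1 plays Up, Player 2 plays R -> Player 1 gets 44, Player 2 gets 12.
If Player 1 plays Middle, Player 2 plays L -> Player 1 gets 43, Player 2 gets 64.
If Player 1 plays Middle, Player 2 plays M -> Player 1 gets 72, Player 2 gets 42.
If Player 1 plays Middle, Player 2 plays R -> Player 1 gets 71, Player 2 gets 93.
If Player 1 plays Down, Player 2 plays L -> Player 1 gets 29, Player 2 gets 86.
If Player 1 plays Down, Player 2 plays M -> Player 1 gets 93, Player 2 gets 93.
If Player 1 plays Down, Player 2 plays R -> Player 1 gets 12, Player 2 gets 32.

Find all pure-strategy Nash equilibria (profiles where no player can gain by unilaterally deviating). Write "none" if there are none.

For each strategy profile, look for a profitable unilateral deviation.
(Up, L): Player 1 gets 74, best alternative 43; Player 2 gets 87, best alternative 49. No profitable deviation — NE.
(Up, M): Player 1 can switch to Middle (11 → 72). Not NE.
(Up, R): Player 1 can switch to Middle (44 → 71). Not NE.
(Middle, L): Player 1 can switch to Up (43 → 74). Not NE.
(Middle, M): Player 1 can switch to Down (72 → 93). Not NE.
(Middle, R): Player 1 gets 71, best alternative 44; Player 2 gets 93, best alternative 64. No profitable deviation — NE.
(Down, L): Player 1 can switch to Up (29 → 74). Not NE.
(Down, M): Player 1 gets 93, best alternative 72; Player 2 gets 93, best alternative 86. No profitable deviation — NE.
(Down, R): Player 1 can switch to Up (12 → 44). Not NE.

(Up, L); (Middle, R); (Down, M)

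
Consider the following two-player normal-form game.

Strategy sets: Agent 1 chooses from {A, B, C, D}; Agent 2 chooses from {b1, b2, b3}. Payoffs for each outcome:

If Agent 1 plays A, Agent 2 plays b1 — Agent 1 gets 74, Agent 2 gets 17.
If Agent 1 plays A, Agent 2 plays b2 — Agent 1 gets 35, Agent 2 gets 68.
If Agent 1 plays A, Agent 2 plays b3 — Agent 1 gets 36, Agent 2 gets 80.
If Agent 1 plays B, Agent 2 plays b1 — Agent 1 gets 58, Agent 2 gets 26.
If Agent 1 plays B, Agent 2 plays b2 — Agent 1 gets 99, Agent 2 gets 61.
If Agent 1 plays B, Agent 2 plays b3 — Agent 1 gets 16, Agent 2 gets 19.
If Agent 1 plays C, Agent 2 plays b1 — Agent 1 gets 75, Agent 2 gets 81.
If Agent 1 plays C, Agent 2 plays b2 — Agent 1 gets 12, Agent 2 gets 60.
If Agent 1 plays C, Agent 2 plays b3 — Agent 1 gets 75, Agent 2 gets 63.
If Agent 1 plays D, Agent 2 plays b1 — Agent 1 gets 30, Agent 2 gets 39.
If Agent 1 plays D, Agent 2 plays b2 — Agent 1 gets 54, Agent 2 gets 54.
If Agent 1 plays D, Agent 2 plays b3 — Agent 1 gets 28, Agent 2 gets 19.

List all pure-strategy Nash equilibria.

Agent 1 against b1: payoffs 74, 58, 75, 30 → best response C.
Agent 1 against b2: payoffs 35, 99, 12, 54 → best response B.
Agent 1 against b3: payoffs 36, 16, 75, 28 → best response C.
Agent 2 against A: payoffs 17, 68, 80 → best response b3.
Agent 2 against B: payoffs 26, 61, 19 → best response b2.
Agent 2 against C: payoffs 81, 60, 63 → best response b1.
Agent 2 against D: payoffs 39, 54, 19 → best response b2.
Mutual best responses: (B, b2); (C, b1).

The pure Nash equilibria are (B, b2); (C, b1).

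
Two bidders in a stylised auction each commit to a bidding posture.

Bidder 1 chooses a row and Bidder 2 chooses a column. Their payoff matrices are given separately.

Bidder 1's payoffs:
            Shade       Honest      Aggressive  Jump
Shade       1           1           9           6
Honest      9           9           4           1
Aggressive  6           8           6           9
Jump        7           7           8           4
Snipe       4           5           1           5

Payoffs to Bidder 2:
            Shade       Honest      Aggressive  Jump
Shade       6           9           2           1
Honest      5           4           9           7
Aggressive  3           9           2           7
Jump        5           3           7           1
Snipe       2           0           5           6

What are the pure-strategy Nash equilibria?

No pure-strategy Nash equilibrium.

(Shade, Shade): Bidder 1 can switch to Honest (1 → 9). Not NE.
(Shade, Honest): Bidder 1 can switch to Honest (1 → 9). Not NE.
(Shade, Aggressive): Bidder 2 can switch to Shade (2 → 6). Not NE.
(Shade, Jump): Bidder 1 can switch to Aggressive (6 → 9). Not NE.
(Honest, Shade): Bidder 2 can switch to Aggressive (5 → 9). Not NE.
(Honest, Honest): Bidder 2 can switch to Shade (4 → 5). Not NE.
(Honest, Aggressive): Bidder 1 can switch to Shade (4 → 9). Not NE.
(Honest, Jump): Bidder 1 can switch to Shade (1 → 6). Not NE.
(Aggressive, Shade): Bidder 1 can switch to Honest (6 → 9). Not NE.
(Aggressive, Honest): Bidder 1 can switch to Honest (8 → 9). Not NE.
(The remaining 10 profiles each have a profitable deviation by the same check.)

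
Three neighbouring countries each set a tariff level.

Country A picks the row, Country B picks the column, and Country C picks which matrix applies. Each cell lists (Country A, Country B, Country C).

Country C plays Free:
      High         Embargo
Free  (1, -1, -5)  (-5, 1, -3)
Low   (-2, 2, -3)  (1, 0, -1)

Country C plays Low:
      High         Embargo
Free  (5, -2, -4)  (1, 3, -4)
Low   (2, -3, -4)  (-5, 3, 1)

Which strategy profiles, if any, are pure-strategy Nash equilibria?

Country A against (High, Free): payoffs 1, -2 → best response Free.
Country A against (High, Low): payoffs 5, 2 → best response Free.
Country A against (Embargo, Free): payoffs -5, 1 → best response Low.
Country A against (Embargo, Low): payoffs 1, -5 → best response Free.
Country B against (Free, Free): payoffs -1, 1 → best response Embargo.
Country B against (Free, Low): payoffs -2, 3 → best response Embargo.
Country B against (Low, Free): payoffs 2, 0 → best response High.
Country B against (Low, Low): payoffs -3, 3 → best response Embargo.
Country C against (Free, High): payoffs -5, -4 → best response Low.
Country C against (Free, Embargo): payoffs -3, -4 → best response Free.
Country C against (Low, High): payoffs -3, -4 → best response Free.
Country C against (Low, Embargo): payoffs -1, 1 → best response Low.
No profile is a mutual best response for all players.

No pure-strategy Nash equilibrium.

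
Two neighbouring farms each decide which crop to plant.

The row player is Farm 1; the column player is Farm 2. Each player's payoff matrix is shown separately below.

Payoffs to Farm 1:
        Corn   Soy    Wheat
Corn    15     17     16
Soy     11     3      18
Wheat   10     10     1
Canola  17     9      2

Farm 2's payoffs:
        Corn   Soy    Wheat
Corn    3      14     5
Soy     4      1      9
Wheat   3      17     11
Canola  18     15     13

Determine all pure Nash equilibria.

For each player, find the best response to each opponent profile; mutual best responses are the pure NE.
Farm 1 against Corn: payoffs 15, 11, 10, 17 → best response Canola.
Farm 1 against Soy: payoffs 17, 3, 10, 9 → best response Corn.
Farm 1 against Wheat: payoffs 16, 18, 1, 2 → best response Soy.
Farm 2 against Corn: payoffs 3, 14, 5 → best response Soy.
Farm 2 against Soy: payoffs 4, 1, 9 → best response Wheat.
Farm 2 against Wheat: payoffs 3, 17, 11 → best response Soy.
Farm 2 against Canola: payoffs 18, 15, 13 → best response Corn.
Mutual best responses: (Corn, Soy); (Soy, Wheat); (Canola, Corn).

(Corn, Soy) and (Soy, Wheat) and (Canola, Corn)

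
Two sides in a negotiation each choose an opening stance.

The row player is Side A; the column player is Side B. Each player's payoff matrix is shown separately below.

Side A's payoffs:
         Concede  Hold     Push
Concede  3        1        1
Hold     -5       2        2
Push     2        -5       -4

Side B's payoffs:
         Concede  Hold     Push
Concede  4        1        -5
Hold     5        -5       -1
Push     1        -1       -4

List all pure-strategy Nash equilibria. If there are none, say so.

(Concede, Concede)

Side A against Concede: payoffs 3, -5, 2 → best response Concede.
Side A against Hold: payoffs 1, 2, -5 → best response Hold.
Side A against Push: payoffs 1, 2, -4 → best response Hold.
Side B against Concede: payoffs 4, 1, -5 → best response Concede.
Side B against Hold: payoffs 5, -5, -1 → best response Concede.
Side B against Push: payoffs 1, -1, -4 → best response Concede.
Mutual best responses: (Concede, Concede).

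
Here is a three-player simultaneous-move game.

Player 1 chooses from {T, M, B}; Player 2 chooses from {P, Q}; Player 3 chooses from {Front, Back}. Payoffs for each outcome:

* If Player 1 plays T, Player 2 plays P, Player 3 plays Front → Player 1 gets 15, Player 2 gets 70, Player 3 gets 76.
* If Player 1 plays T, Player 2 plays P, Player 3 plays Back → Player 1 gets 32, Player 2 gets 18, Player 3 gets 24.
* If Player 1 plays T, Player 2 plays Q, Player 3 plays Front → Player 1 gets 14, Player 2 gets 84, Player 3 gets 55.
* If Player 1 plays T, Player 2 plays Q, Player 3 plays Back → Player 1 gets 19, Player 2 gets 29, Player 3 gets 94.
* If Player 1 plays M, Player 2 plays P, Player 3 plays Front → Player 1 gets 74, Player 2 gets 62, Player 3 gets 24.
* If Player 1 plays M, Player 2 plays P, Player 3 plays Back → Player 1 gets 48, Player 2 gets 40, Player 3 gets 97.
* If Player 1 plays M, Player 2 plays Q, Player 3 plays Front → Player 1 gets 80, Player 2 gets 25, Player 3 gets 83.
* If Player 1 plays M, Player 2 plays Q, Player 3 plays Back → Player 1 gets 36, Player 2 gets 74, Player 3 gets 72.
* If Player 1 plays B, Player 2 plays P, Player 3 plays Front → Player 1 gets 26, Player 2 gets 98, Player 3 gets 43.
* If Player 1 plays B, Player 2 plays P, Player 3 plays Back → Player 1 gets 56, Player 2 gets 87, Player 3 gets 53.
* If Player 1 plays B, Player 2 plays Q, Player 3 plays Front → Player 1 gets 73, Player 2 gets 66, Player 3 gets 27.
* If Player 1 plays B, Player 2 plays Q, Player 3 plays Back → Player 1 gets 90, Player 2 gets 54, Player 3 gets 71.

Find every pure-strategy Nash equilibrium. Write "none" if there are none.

(T, P, Front): Player 1 can switch to M (15 → 74). Not NE.
(T, P, Back): Player 1 can switch to M (32 → 48). Not NE.
(T, Q, Front): Player 1 can switch to M (14 → 80). Not NE.
(T, Q, Back): Player 1 can switch to M (19 → 36). Not NE.
(M, P, Front): Player 3 can switch to Back (24 → 97). Not NE.
(M, P, Back): Player 1 can switch to B (48 → 56). Not NE.
(M, Q, Front): Player 2 can switch to P (25 → 62). Not NE.
(M, Q, Back): Player 1 can switch to B (36 → 90). Not NE.
(B, P, Front): Player 1 can switch to M (26 → 74). Not NE.
(B, P, Back): Player 1 gets 56, best alternative 48; Player 2 gets 87, best alternative 54; Player 3 gets 53, best alternative 43. No profitable deviation — NE.
(B, Q, Front): Player 1 can switch to M (73 → 80). Not NE.
(B, Q, Back): Player 2 can switch to P (54 → 87). Not NE.

The unique pure-strategy Nash equilibrium is (B, P, Back).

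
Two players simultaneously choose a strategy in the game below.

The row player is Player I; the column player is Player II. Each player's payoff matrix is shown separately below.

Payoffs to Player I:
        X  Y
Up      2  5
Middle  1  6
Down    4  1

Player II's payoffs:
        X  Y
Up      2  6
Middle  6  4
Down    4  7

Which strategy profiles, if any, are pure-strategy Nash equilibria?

Player I against X: payoffs 2, 1, 4 → best response Down.
Player I against Y: payoffs 5, 6, 1 → best response Middle.
Player II against Up: payoffs 2, 6 → best response Y.
Player II against Middle: payoffs 6, 4 → best response X.
Player II against Down: payoffs 4, 7 → best response Y.
No profile is a mutual best response for all players.

There is no pure-strategy Nash equilibrium.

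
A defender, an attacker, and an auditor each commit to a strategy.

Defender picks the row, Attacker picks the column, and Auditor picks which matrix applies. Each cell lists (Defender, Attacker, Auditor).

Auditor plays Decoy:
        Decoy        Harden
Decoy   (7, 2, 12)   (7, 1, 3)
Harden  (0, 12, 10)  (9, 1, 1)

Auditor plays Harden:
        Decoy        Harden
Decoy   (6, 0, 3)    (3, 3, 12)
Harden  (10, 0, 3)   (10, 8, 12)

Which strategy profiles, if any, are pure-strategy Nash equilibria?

Pure-strategy Nash equilibria: (Decoy, Decoy, Decoy), (Harden, Harden, Harden)

Defender against (Decoy, Decoy): payoffs 7, 0 → best response Decoy.
Defender against (Decoy, Harden): payoffs 6, 10 → best response Harden.
Defender against (Harden, Decoy): payoffs 7, 9 → best response Harden.
Defender against (Harden, Harden): payoffs 3, 10 → best response Harden.
Attacker against (Decoy, Decoy): payoffs 2, 1 → best response Decoy.
Attacker against (Decoy, Harden): payoffs 0, 3 → best response Harden.
Attacker against (Harden, Decoy): payoffs 12, 1 → best response Decoy.
Attacker against (Harden, Harden): payoffs 0, 8 → best response Harden.
Auditor against (Decoy, Decoy): payoffs 12, 3 → best response Decoy.
Auditor against (Decoy, Harden): payoffs 3, 12 → best response Harden.
Auditor against (Harden, Decoy): payoffs 10, 3 → best response Decoy.
Auditor against (Harden, Harden): payoffs 1, 12 → best response Harden.
Mutual best responses: (Decoy, Decoy, Decoy); (Harden, Harden, Harden).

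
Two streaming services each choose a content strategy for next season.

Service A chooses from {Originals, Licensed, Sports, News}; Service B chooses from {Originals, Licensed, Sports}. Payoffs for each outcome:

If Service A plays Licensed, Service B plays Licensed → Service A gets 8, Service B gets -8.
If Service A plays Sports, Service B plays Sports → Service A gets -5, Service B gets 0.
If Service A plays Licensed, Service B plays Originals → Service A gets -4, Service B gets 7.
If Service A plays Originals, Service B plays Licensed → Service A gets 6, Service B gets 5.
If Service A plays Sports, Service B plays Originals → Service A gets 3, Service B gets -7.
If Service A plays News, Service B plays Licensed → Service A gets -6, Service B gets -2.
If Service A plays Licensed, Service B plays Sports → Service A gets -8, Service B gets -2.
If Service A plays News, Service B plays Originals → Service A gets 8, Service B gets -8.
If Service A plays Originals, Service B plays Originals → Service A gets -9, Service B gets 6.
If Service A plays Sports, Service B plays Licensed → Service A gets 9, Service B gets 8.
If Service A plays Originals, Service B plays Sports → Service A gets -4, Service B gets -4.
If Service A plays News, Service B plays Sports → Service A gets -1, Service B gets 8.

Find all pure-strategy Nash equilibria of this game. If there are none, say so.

(Sports, Licensed); (News, Sports)

Check each profile: it is a Nash equilibrium iff no player can strictly gain by switching unilaterally.
(Originals, Originals): Service A can switch to Licensed (-9 → -4). Not NE.
(Originals, Licensed): Service A can switch to Licensed (6 → 8). Not NE.
(Originals, Sports): Service A can switch to News (-4 → -1). Not NE.
(Licensed, Originals): Service A can switch to Sports (-4 → 3). Not NE.
(Licensed, Licensed): Service A can switch to Sports (8 → 9). Not NE.
(Licensed, Sports): Service A can switch to Originals (-8 → -4). Not NE.
(Sports, Originals): Service A can switch to News (3 → 8). Not NE.
(Sports, Licensed): Service A gets 9, best alternative 8; Service B gets 8, best alternative 0. No profitable deviation — NE.
(Sports, Sports): Service A can switch to Originals (-5 → -4). Not NE.
(News, Originals): Service B can switch to Licensed (-8 → -2). Not NE.
(News, Licensed): Service A can switch to Originals (-6 → 6). Not NE.
(News, Sports): Service A gets -1, best alternative -4; Service B gets 8, best alternative -2. No profitable deviation — NE.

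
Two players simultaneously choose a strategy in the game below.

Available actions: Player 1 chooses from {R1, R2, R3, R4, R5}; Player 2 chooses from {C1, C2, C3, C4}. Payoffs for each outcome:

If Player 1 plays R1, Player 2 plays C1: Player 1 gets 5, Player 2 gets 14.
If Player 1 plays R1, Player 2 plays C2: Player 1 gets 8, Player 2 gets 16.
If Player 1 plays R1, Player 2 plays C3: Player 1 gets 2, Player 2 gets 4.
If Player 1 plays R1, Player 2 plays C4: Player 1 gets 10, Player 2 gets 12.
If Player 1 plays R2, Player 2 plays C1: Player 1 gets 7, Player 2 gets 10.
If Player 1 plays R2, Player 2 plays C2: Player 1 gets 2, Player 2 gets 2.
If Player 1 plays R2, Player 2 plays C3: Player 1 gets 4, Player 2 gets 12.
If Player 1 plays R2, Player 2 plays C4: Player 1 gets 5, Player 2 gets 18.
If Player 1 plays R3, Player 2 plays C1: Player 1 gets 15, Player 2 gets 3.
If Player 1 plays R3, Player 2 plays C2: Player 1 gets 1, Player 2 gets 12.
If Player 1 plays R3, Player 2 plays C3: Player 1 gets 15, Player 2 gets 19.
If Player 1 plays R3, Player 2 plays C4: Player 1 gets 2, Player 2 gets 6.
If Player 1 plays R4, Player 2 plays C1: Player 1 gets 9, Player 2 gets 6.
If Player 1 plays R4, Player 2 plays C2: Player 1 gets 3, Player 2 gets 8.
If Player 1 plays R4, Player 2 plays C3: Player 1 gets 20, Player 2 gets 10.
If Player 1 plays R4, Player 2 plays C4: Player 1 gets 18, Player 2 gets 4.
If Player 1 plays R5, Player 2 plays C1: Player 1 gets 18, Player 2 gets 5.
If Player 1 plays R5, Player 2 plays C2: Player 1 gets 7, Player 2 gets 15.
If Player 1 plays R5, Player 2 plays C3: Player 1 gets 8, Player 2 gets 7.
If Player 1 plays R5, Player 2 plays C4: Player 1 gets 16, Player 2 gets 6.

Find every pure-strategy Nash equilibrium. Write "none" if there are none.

Pure-strategy Nash equilibria: (R1, C2); (R4, C3)

Player 1 against C1: payoffs 5, 7, 15, 9, 18 → best response R5.
Player 1 against C2: payoffs 8, 2, 1, 3, 7 → best response R1.
Player 1 against C3: payoffs 2, 4, 15, 20, 8 → best response R4.
Player 1 against C4: payoffs 10, 5, 2, 18, 16 → best response R4.
Player 2 against R1: payoffs 14, 16, 4, 12 → best response C2.
Player 2 against R2: payoffs 10, 2, 12, 18 → best response C4.
Player 2 against R3: payoffs 3, 12, 19, 6 → best response C3.
Player 2 against R4: payoffs 6, 8, 10, 4 → best response C3.
Player 2 against R5: payoffs 5, 15, 7, 6 → best response C2.
Mutual best responses: (R1, C2); (R4, C3).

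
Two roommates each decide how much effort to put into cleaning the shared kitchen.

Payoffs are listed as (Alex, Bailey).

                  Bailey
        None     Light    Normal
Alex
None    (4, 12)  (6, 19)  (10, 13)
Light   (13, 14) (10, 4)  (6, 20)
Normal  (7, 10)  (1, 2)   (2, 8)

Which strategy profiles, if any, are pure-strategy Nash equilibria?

Mark each player's best response to every combination of opponents' strategies; a profile where every player is best-responding is a pure Nash equilibrium.
Alex against None: payoffs 4, 13, 7 → best response Light.
Alex against Light: payoffs 6, 10, 1 → best response Light.
Alex against Normal: payoffs 10, 6, 2 → best response None.
Bailey against None: payoffs 12, 19, 13 → best response Light.
Bailey against Light: payoffs 14, 4, 20 → best response Normal.
Bailey against Normal: payoffs 10, 2, 8 → best response None.
No profile is a mutual best response for all players.

This game has no pure Nash equilibrium.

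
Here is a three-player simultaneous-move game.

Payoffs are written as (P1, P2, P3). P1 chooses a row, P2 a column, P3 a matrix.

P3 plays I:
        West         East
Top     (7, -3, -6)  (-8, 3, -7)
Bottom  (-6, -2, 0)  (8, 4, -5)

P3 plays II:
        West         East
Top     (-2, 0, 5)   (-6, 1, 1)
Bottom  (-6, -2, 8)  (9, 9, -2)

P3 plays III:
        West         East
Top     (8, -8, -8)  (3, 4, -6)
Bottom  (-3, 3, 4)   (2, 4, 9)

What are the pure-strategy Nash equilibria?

For each player, find the best response to each opponent profile; mutual best responses are the pure NE.
P1 against (West, I): payoffs 7, -6 → best response Top.
P1 against (West, II): payoffs -2, -6 → best response Top.
P1 against (West, III): payoffs 8, -3 → best response Top.
P1 against (East, I): payoffs -8, 8 → best response Bottom.
P1 against (East, II): payoffs -6, 9 → best response Bottom.
P1 against (East, III): payoffs 3, 2 → best response Top.
P2 against (Top, I): payoffs -3, 3 → best response East.
P2 against (Top, II): payoffs 0, 1 → best response East.
P2 against (Top, III): payoffs -8, 4 → best response East.
P2 against (Bottom, I): payoffs -2, 4 → best response East.
P2 against (Bottom, II): payoffs -2, 9 → best response East.
P2 against (Bottom, III): payoffs 3, 4 → best response East.
P3 against (Top, West): payoffs -6, 5, -8 → best response II.
P3 against (Top, East): payoffs -7, 1, -6 → best response II.
P3 against (Bottom, West): payoffs 0, 8, 4 → best response II.
P3 against (Bottom, East): payoffs -5, -2, 9 → best response III.
No profile is a mutual best response for all players.

This game has no pure Nash equilibrium.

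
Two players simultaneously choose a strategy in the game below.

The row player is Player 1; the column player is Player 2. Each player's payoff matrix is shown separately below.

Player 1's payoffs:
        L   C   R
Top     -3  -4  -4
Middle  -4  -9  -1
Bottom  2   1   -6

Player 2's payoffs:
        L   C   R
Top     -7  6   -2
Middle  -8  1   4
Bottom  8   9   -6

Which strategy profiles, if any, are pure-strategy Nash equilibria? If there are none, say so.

Player 1 against L: payoffs -3, -4, 2 → best response Bottom.
Player 1 against C: payoffs -4, -9, 1 → best response Bottom.
Player 1 against R: payoffs -4, -1, -6 → best response Middle.
Player 2 against Top: payoffs -7, 6, -2 → best response C.
Player 2 against Middle: payoffs -8, 1, 4 → best response R.
Player 2 against Bottom: payoffs 8, 9, -6 → best response C.
Mutual best responses: (Middle, R); (Bottom, C).

Pure-strategy Nash equilibria: (Middle, R) and (Bottom, C)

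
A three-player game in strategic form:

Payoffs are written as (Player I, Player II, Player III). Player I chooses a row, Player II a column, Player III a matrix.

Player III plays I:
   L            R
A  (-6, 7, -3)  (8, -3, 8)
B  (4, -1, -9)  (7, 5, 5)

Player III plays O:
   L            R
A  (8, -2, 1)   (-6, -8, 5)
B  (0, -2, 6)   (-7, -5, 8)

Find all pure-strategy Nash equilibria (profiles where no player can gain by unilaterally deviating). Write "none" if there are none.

Pure NE: (A, L, O)

(A, L, I): Player I can switch to B (-6 → 4). Not NE.
(A, L, O): Player I gets 8, best alternative 0; Player II gets -2, best alternative -8; Player III gets 1, best alternative -3. No profitable deviation — NE.
(A, R, I): Player II can switch to L (-3 → 7). Not NE.
(A, R, O): Player II can switch to L (-8 → -2). Not NE.
(B, L, I): Player II can switch to R (-1 → 5). Not NE.
(B, L, O): Player I can switch to A (0 → 8). Not NE.
(B, R, I): Player I can switch to A (7 → 8). Not NE.
(B, R, O): Player I can switch to A (-7 → -6). Not NE.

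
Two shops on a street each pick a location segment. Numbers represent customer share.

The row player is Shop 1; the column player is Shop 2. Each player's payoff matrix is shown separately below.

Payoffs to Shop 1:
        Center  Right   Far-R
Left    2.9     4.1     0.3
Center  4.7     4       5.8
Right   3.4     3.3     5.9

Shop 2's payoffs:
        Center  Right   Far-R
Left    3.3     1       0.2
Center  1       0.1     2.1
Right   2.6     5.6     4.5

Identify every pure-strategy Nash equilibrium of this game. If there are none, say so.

(Left, Center): Shop 1 can switch to Center (2.9 → 4.7). Not NE.
(Left, Right): Shop 2 can switch to Center (1 → 3.3). Not NE.
(Left, Far-R): Shop 1 can switch to Center (0.3 → 5.8). Not NE.
(Center, Center): Shop 2 can switch to Far-R (1 → 2.1). Not NE.
(Center, Right): Shop 1 can switch to Left (4 → 4.1). Not NE.
(Center, Far-R): Shop 1 can switch to Right (5.8 → 5.9). Not NE.
(The remaining 3 profiles each have a profitable deviation by the same check.)

No pure-strategy Nash equilibrium.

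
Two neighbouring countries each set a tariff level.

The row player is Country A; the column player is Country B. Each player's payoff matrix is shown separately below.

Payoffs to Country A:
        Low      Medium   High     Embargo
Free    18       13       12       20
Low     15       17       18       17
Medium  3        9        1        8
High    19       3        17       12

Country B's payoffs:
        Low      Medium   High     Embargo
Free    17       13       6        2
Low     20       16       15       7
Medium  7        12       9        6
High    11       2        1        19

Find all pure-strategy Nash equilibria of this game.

none

Country A against Low: payoffs 18, 15, 3, 19 → best response High.
Country A against Medium: payoffs 13, 17, 9, 3 → best response Low.
Country A against High: payoffs 12, 18, 1, 17 → best response Low.
Country A against Embargo: payoffs 20, 17, 8, 12 → best response Free.
Country B against Free: payoffs 17, 13, 6, 2 → best response Low.
Country B against Low: payoffs 20, 16, 15, 7 → best response Low.
Country B against Medium: payoffs 7, 12, 9, 6 → best response Medium.
Country B against High: payoffs 11, 2, 1, 19 → best response Embargo.
No profile is a mutual best response for all players.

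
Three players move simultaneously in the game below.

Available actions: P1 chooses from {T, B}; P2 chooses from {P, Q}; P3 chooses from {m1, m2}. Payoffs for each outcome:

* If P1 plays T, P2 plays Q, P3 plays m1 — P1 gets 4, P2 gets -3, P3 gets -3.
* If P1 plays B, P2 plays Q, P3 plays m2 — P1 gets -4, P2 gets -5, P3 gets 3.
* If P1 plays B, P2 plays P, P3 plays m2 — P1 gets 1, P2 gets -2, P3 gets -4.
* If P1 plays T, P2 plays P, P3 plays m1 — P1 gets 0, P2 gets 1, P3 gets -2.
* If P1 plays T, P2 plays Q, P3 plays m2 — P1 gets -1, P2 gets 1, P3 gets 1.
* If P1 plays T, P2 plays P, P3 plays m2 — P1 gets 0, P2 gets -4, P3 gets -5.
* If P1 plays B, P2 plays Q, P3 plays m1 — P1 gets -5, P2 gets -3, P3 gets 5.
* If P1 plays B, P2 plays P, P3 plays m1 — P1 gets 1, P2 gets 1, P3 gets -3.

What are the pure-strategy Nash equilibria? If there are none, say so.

The pure Nash equilibria are (T, Q, m2), (B, P, m1).

(T, P, m1): P1 can switch to B (0 → 1). Not NE.
(T, P, m2): P1 can switch to B (0 → 1). Not NE.
(T, Q, m1): P2 can switch to P (-3 → 1). Not NE.
(T, Q, m2): P1 gets -1, best alternative -4; P2 gets 1, best alternative -4; P3 gets 1, best alternative -3. No profitable deviation — NE.
(B, P, m1): P1 gets 1, best alternative 0; P2 gets 1, best alternative -3; P3 gets -3, best alternative -4. No profitable deviation — NE.
(B, P, m2): P3 can switch to m1 (-4 → -3). Not NE.
(B, Q, m1): P1 can switch to T (-5 → 4). Not NE.
(B, Q, m2): P1 can switch to T (-4 → -1). Not NE.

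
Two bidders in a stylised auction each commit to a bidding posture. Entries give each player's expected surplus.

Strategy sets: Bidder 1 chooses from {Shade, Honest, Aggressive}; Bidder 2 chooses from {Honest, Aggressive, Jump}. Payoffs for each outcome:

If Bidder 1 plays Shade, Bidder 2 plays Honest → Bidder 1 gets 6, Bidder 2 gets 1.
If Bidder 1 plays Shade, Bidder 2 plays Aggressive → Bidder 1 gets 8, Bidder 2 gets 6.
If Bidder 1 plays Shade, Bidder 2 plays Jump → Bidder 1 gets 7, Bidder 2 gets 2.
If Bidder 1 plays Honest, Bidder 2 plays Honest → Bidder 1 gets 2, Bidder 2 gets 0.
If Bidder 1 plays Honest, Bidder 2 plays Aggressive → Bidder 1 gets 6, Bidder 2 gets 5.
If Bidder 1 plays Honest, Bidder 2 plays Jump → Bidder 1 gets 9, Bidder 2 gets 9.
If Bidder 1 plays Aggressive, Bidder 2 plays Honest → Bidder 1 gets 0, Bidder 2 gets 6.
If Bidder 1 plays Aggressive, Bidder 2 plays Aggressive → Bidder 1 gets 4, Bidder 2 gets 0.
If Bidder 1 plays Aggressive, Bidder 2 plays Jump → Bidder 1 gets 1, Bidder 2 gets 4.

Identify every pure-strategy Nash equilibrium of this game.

(Shade, Honest): Bidder 2 can switch to Aggressive (1 → 6). Not NE.
(Shade, Aggressive): Bidder 1 gets 8, best alternative 6; Bidder 2 gets 6, best alternative 2. No profitable deviation — NE.
(Shade, Jump): Bidder 1 can switch to Honest (7 → 9). Not NE.
(Honest, Honest): Bidder 1 can switch to Shade (2 → 6). Not NE.
(Honest, Aggressive): Bidder 1 can switch to Shade (6 → 8). Not NE.
(Honest, Jump): Bidder 1 gets 9, best alternative 7; Bidder 2 gets 9, best alternative 5. No profitable deviation — NE.
(Aggressive, Honest): Bidder 1 can switch to Shade (0 → 6). Not NE.
(Aggressive, Aggressive): Bidder 1 can switch to Shade (4 → 8). Not NE.
(Aggressive, Jump): Bidder 1 can switch to Shade (1 → 7). Not NE.

Pure-strategy Nash equilibria: (Shade, Aggressive); (Honest, Jump)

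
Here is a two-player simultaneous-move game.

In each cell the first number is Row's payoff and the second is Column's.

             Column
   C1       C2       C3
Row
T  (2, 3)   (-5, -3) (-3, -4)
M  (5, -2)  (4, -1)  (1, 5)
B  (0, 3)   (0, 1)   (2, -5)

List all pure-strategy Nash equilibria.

There is no pure-strategy Nash equilibrium.

Check each profile: it is a Nash equilibrium iff no player can strictly gain by switching unilaterally.
(T, C1): Row can switch to M (2 → 5). Not NE.
(T, C2): Row can switch to M (-5 → 4). Not NE.
(T, C3): Row can switch to M (-3 → 1). Not NE.
(M, C1): Column can switch to C2 (-2 → -1). Not NE.
(M, C2): Column can switch to C3 (-1 → 5). Not NE.
(M, C3): Row can switch to B (1 → 2). Not NE.
(B, C1): Row can switch to T (0 → 2). Not NE.
(B, C2): Row can switch to M (0 → 4). Not NE.
(B, C3): Column can switch to C1 (-5 → 3). Not NE.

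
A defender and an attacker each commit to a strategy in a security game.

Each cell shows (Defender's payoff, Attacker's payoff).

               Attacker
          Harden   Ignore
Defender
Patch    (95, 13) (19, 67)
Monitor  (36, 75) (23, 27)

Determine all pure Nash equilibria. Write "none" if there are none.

Mark each player's best response to every combination of opponents' strategies; a profile where every player is best-responding is a pure Nash equilibrium.
Defender against Harden: payoffs 95, 36 → best response Patch.
Defender against Ignore: payoffs 19, 23 → best response Monitor.
Attacker against Patch: payoffs 13, 67 → best response Ignore.
Attacker against Monitor: payoffs 75, 27 → best response Harden.
No profile is a mutual best response for all players.

No pure-strategy Nash equilibrium.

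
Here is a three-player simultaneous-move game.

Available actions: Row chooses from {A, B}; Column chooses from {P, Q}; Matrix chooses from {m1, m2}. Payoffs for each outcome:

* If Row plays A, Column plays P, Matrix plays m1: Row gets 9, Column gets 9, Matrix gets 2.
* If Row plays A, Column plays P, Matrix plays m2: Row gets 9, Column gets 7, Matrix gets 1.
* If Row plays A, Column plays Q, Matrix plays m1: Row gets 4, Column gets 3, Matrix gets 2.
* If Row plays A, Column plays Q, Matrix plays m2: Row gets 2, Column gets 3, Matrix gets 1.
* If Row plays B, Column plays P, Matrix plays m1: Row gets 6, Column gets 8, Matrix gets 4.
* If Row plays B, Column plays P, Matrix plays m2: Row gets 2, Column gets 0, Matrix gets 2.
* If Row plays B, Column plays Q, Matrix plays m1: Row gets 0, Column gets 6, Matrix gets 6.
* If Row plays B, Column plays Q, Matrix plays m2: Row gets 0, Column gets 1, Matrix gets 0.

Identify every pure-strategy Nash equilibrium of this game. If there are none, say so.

(A, P, m1)

Check each profile: it is a Nash equilibrium iff no player can strictly gain by switching unilaterally.
(A, P, m1): Row gets 9, best alternative 6; Column gets 9, best alternative 3; Matrix gets 2, best alternative 1. No profitable deviation — NE.
(A, P, m2): Matrix can switch to m1 (1 → 2). Not NE.
(A, Q, m1): Column can switch to P (3 → 9). Not NE.
(A, Q, m2): Column can switch to P (3 → 7). Not NE.
(B, P, m1): Row can switch to A (6 → 9). Not NE.
(B, P, m2): Row can switch to A (2 → 9). Not NE.
(B, Q, m1): Row can switch to A (0 → 4). Not NE.
(B, Q, m2): Row can switch to A (0 → 2). Not NE.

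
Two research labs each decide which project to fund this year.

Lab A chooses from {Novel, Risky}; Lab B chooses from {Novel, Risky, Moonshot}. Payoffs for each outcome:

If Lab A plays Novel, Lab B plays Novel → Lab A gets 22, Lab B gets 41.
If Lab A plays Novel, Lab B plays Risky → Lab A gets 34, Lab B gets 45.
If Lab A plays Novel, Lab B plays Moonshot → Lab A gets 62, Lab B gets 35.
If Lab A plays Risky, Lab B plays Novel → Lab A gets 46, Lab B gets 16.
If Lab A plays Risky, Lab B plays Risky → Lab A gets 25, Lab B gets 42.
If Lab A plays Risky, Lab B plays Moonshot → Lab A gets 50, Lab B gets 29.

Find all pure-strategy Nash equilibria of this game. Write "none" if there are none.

(Novel, Risky)

(Novel, Novel): Lab A can switch to Risky (22 → 46). Not NE.
(Novel, Risky): Lab A gets 34, best alternative 25; Lab B gets 45, best alternative 41. No profitable deviation — NE.
(Novel, Moonshot): Lab B can switch to Novel (35 → 41). Not NE.
(Risky, Novel): Lab B can switch to Risky (16 → 42). Not NE.
(Risky, Risky): Lab A can switch to Novel (25 → 34). Not NE.
(Risky, Moonshot): Lab A can switch to Novel (50 → 62). Not NE.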